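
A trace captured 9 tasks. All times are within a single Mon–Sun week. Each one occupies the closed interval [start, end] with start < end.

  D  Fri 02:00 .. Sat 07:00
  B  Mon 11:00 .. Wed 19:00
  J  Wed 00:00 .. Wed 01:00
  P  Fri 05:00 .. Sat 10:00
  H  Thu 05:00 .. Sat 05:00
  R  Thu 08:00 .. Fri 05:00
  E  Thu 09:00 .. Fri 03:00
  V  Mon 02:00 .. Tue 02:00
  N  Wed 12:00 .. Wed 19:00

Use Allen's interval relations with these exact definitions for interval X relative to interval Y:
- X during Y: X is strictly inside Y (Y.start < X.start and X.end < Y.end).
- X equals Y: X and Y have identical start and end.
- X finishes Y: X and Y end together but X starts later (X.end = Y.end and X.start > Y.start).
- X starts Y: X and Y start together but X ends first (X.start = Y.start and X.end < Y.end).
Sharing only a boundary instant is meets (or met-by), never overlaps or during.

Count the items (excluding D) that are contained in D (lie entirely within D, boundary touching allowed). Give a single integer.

0

Target D = [Fri 02:00, Sat 07:00].
B [Mon 11:00, Wed 19:00] → before → no.
E [Thu 09:00, Fri 03:00] → overlaps → no.
H [Thu 05:00, Sat 05:00] → overlaps → no.
J [Wed 00:00, Wed 01:00] → before → no.
N [Wed 12:00, Wed 19:00] → before → no.
P [Fri 05:00, Sat 10:00] → overlapped-by → no.
R [Thu 08:00, Fri 05:00] → overlaps → no.
V [Mon 02:00, Tue 02:00] → before → no.
Total: 0.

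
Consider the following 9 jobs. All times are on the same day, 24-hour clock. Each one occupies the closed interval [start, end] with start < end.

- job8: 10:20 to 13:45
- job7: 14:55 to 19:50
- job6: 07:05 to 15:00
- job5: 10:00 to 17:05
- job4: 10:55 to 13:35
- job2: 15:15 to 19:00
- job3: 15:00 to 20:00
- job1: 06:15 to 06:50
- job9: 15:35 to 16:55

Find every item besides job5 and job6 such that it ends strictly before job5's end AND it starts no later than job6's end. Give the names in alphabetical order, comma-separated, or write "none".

job1, job4, job8

Conditions: its end is strictly before job5's end (X.end < 17:05) AND its start is no later than job6's end (X.start <= 15:00).
job1: end 06:50 < 17:05? ✓; start 06:15 <= 15:00? ✓ → yes.
job2: end 19:00 < 17:05? ✗; start 15:15 <= 15:00? ✗ → no.
job3: end 20:00 < 17:05? ✗; start 15:00 <= 15:00? ✓ → no.
job4: end 13:35 < 17:05? ✓; start 10:55 <= 15:00? ✓ → yes.
job7: end 19:50 < 17:05? ✗; start 14:55 <= 15:00? ✓ → no.
job8: end 13:45 < 17:05? ✓; start 10:20 <= 15:00? ✓ → yes.
job9: end 16:55 < 17:05? ✓; start 15:35 <= 15:00? ✗ → no.
Result: job1, job4, job8.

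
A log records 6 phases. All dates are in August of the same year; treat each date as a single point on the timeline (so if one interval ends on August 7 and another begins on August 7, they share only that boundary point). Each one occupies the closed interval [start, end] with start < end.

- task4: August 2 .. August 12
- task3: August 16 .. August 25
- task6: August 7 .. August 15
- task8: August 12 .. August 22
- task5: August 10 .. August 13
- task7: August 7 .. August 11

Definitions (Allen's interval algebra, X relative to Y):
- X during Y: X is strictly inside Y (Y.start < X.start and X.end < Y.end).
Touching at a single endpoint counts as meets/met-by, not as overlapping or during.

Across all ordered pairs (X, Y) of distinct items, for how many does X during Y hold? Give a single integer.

2

Checking all 30 ordered pairs for relation 'during'; matching pairs in alphabetical order:
(task5, task6): task5 during task6 ✓
(task7, task4): task7 during task4 ✓
Count: 2.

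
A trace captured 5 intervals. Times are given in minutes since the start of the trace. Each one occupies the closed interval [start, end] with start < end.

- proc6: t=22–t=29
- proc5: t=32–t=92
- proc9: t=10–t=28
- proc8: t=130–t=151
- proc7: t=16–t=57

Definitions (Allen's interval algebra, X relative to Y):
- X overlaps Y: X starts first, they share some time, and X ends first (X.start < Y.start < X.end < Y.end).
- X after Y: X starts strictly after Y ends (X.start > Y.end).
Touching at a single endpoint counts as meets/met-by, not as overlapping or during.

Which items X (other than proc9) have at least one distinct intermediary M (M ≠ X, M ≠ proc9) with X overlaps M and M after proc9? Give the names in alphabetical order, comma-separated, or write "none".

proc7

Target proc9 = [t=10, t=28].
Intermediaries M with M after proc9: proc5, proc8.
Via proc5 — items with X overlaps proc5: proc7.
Via proc8 — items with X overlaps proc8: none.
Union: proc7.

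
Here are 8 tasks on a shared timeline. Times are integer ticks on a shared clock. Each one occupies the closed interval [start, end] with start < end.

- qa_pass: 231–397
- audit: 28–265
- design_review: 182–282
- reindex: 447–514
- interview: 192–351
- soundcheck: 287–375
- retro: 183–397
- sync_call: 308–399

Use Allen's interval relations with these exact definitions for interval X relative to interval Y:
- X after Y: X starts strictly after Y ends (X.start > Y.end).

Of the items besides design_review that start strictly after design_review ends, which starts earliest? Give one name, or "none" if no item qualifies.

Target design_review = [182, 282].
audit [28, 265] → overlaps → excluded.
interview [192, 351] → overlapped-by → excluded.
qa_pass [231, 397] → overlapped-by → excluded.
reindex [447, 514] → after → candidate.
retro [183, 397] → overlapped-by → excluded.
soundcheck [287, 375] → after → candidate.
sync_call [308, 399] → after → candidate.
Among candidates, earliest start is 287 → soundcheck.

soundcheck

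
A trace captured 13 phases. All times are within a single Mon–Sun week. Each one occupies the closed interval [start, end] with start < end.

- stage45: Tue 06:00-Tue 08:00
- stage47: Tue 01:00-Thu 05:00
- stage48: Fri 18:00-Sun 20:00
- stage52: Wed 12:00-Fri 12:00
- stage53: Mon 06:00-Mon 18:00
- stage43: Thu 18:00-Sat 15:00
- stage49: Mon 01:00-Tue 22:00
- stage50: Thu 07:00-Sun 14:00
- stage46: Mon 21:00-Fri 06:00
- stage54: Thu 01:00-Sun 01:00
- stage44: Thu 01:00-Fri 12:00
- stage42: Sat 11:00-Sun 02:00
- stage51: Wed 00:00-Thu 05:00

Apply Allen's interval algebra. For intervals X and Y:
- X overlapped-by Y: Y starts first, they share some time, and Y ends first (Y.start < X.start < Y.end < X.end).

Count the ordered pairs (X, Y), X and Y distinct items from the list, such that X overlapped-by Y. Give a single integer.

Checking all 156 ordered pairs for relation 'overlapped-by'; matching pairs in alphabetical order:
(stage42, stage43): stage42 overlapped-by stage43 ✓
(stage42, stage54): stage42 overlapped-by stage54 ✓
(stage43, stage44): stage43 overlapped-by stage44 ✓
(stage43, stage46): stage43 overlapped-by stage46 ✓
(stage43, stage52): stage43 overlapped-by stage52 ✓
(stage44, stage46): stage44 overlapped-by stage46 ✓
(stage44, stage47): stage44 overlapped-by stage47 ✓
(stage44, stage51): stage44 overlapped-by stage51 ✓
(stage46, stage49): stage46 overlapped-by stage49 ✓
(stage47, stage49): stage47 overlapped-by stage49 ✓
(stage48, stage43): stage48 overlapped-by stage43 ✓
(stage48, stage50): stage48 overlapped-by stage50 ✓
(stage48, stage54): stage48 overlapped-by stage54 ✓
(stage50, stage44): stage50 overlapped-by stage44 ✓
(stage50, stage46): stage50 overlapped-by stage46 ✓
(stage50, stage52): stage50 overlapped-by stage52 ✓
(stage50, stage54): stage50 overlapped-by stage54 ✓
(stage52, stage46): stage52 overlapped-by stage46 ✓
(stage52, stage47): stage52 overlapped-by stage47 ✓
(stage52, stage51): stage52 overlapped-by stage51 ✓
(stage54, stage46): stage54 overlapped-by stage46 ✓
(stage54, stage47): stage54 overlapped-by stage47 ✓
(stage54, stage51): stage54 overlapped-by stage51 ✓
(stage54, stage52): stage54 overlapped-by stage52 ✓
Count: 24.

24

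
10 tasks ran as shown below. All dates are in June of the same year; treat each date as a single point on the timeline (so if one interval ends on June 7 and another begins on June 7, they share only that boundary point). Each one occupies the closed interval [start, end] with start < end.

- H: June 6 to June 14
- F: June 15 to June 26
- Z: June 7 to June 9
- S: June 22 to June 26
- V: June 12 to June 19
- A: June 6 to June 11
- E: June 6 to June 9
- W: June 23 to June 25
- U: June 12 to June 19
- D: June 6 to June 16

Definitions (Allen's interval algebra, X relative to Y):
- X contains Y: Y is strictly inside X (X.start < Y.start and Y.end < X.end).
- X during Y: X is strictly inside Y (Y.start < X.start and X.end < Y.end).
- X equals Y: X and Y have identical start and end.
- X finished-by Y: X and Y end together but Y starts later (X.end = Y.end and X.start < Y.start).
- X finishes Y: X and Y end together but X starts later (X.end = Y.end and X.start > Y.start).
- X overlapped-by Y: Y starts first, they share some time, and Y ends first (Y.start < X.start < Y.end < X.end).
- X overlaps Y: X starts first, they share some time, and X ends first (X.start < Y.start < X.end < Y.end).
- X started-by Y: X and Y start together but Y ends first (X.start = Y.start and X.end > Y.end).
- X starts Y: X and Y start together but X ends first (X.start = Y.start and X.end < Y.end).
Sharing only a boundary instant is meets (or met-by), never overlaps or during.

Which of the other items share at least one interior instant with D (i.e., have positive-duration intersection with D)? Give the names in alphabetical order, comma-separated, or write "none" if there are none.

Target D = [June 6, June 16].
A [June 6, June 11] → starts → yes.
E [June 6, June 9] → starts → yes.
F [June 15, June 26] → overlapped-by → yes.
H [June 6, June 14] → starts → yes.
S [June 22, June 26] → after → no.
U [June 12, June 19] → overlapped-by → yes.
V [June 12, June 19] → overlapped-by → yes.
W [June 23, June 25] → after → no.
Z [June 7, June 9] → during → yes.
Result: A, E, F, H, U, V, Z.

A, E, F, H, U, V, Z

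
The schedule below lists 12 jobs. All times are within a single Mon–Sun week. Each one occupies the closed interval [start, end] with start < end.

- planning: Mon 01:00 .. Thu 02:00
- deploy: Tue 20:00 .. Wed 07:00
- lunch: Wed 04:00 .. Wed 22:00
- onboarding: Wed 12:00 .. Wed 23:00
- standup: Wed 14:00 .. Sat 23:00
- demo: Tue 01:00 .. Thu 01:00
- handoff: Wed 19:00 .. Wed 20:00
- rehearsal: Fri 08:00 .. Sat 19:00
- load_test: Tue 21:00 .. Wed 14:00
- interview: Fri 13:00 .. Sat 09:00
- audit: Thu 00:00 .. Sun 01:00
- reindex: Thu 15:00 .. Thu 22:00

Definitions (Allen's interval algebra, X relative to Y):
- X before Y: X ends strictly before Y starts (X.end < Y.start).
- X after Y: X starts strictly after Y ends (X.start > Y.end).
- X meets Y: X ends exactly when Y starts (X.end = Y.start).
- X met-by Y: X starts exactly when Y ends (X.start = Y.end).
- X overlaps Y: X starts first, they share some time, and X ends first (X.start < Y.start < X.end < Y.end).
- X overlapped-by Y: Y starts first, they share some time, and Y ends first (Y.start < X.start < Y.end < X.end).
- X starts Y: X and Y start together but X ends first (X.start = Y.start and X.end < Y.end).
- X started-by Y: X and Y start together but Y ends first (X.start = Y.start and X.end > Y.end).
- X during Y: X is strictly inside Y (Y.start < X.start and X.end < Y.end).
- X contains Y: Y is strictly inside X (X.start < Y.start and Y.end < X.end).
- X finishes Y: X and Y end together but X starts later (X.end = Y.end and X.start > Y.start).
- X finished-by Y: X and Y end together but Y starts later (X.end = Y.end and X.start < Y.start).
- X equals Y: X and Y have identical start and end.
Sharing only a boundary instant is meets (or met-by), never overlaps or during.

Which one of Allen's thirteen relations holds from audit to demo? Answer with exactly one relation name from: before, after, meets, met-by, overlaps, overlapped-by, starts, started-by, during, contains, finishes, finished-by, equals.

overlapped-by

audit = [Thu 00:00, Sun 01:00]; demo = [Tue 01:00, Thu 01:00].
Compare endpoints: audit.start > demo.start, audit.start < demo.end, audit.end > demo.start, audit.end > demo.end.
That pattern is 'overlapped-by'.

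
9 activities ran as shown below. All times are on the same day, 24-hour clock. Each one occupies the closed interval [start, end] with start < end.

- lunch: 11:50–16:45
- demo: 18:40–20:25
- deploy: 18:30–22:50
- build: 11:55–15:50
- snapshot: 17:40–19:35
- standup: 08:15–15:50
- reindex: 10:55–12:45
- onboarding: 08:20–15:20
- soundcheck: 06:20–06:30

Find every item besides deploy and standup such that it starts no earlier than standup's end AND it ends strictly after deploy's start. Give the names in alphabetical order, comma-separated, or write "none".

Conditions: its start is no earlier than standup's end (X.start >= 15:50) AND its end is strictly after deploy's start (X.end > 18:30).
build: start 11:55 >= 15:50? ✗; end 15:50 > 18:30? ✗ → no.
demo: start 18:40 >= 15:50? ✓; end 20:25 > 18:30? ✓ → yes.
lunch: start 11:50 >= 15:50? ✗; end 16:45 > 18:30? ✗ → no.
onboarding: start 08:20 >= 15:50? ✗; end 15:20 > 18:30? ✗ → no.
reindex: start 10:55 >= 15:50? ✗; end 12:45 > 18:30? ✗ → no.
snapshot: start 17:40 >= 15:50? ✓; end 19:35 > 18:30? ✓ → yes.
soundcheck: start 06:20 >= 15:50? ✗; end 06:30 > 18:30? ✗ → no.
Result: demo, snapshot.

demo, snapshot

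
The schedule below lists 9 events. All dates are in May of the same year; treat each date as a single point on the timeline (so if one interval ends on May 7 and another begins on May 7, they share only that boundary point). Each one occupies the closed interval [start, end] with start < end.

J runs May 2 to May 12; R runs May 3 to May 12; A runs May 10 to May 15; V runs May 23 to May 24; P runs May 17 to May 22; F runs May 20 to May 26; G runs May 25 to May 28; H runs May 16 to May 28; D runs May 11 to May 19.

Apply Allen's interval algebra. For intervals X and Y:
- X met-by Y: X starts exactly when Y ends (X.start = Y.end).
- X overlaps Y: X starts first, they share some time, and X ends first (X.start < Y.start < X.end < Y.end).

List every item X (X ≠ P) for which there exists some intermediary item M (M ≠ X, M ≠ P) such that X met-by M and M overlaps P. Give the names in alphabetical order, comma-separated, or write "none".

none

Target P = [May 17, May 22].
Intermediaries M with M overlaps P: D.
Via D — items with X met-by D: none.
Union: none.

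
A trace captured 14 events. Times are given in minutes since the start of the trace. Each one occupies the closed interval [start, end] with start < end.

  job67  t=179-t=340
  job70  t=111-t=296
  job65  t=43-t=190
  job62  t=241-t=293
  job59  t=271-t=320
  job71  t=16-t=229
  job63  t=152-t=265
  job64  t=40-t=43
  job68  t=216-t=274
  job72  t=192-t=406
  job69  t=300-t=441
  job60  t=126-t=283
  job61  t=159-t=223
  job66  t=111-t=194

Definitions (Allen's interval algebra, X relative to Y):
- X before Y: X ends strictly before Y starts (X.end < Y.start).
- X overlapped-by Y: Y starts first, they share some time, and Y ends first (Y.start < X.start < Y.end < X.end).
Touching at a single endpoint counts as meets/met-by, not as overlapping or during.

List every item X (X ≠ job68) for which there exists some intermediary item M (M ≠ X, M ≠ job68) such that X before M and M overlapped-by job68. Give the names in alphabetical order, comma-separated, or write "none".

Target job68 = [t=216, t=274].
Intermediaries M with M overlapped-by job68: job59, job62.
Via job59 — items with X before job59: job61, job63, job64, job65, job66, job71.
Via job62 — items with X before job62: job61, job64, job65, job66, job71.
Union: job61, job63, job64, job65, job66, job71.

job61, job63, job64, job65, job66, job71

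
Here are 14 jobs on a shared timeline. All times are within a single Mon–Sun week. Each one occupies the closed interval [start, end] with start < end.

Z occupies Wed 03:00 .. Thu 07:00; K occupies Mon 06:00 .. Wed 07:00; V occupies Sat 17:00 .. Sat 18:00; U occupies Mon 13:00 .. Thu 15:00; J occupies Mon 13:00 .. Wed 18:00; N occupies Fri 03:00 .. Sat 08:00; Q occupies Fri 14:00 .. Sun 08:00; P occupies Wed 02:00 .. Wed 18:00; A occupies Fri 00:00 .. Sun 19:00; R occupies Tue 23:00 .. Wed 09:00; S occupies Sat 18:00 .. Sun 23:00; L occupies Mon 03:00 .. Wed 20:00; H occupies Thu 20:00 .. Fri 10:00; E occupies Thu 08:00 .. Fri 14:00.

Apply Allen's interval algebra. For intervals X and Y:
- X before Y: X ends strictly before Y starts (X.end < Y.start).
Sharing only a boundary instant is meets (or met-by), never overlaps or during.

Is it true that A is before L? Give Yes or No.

A = [Fri 00:00, Sun 19:00], L = [Mon 03:00, Wed 20:00].
Actual relation of A to L: after.
Asked whether 'before' holds → No.

No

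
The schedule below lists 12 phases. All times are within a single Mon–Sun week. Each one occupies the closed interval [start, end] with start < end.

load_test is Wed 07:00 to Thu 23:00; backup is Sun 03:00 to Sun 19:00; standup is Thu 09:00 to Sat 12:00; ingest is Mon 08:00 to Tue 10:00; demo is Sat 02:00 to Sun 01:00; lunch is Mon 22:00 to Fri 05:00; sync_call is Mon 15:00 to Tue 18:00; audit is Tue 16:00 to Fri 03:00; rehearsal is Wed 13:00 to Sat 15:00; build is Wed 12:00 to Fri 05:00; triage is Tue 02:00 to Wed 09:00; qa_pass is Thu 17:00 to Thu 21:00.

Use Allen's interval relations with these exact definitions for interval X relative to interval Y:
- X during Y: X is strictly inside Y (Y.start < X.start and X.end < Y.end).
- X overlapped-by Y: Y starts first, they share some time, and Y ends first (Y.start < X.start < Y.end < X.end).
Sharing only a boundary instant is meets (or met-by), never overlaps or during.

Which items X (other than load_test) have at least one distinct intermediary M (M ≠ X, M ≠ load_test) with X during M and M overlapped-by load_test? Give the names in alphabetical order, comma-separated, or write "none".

Target load_test = [Wed 07:00, Thu 23:00].
Intermediaries M with M overlapped-by load_test: build, rehearsal, standup.
Via build — items with X during build: qa_pass.
Via rehearsal — items with X during rehearsal: qa_pass, standup.
Via standup — items with X during standup: qa_pass.
Union: qa_pass, standup.

qa_pass, standup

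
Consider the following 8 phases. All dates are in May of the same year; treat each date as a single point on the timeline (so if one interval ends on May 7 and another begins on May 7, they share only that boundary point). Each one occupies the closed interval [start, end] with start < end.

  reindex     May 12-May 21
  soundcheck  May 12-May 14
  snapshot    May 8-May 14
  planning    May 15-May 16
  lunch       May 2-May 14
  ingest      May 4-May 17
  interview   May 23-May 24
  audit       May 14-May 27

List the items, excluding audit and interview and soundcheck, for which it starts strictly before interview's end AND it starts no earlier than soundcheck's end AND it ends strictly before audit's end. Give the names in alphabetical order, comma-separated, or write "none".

Conditions: its start is strictly before interview's end (X.start < May 24) AND its start is no earlier than soundcheck's end (X.start >= May 14) AND its end is strictly before audit's end (X.end < May 27).
ingest: start May 4 < May 24? ✓; start May 4 >= May 14? ✗; end May 17 < May 27? ✓ → no.
lunch: start May 2 < May 24? ✓; start May 2 >= May 14? ✗; end May 14 < May 27? ✓ → no.
planning: start May 15 < May 24? ✓; start May 15 >= May 14? ✓; end May 16 < May 27? ✓ → yes.
reindex: start May 12 < May 24? ✓; start May 12 >= May 14? ✗; end May 21 < May 27? ✓ → no.
snapshot: start May 8 < May 24? ✓; start May 8 >= May 14? ✗; end May 14 < May 27? ✓ → no.
Result: planning.

planning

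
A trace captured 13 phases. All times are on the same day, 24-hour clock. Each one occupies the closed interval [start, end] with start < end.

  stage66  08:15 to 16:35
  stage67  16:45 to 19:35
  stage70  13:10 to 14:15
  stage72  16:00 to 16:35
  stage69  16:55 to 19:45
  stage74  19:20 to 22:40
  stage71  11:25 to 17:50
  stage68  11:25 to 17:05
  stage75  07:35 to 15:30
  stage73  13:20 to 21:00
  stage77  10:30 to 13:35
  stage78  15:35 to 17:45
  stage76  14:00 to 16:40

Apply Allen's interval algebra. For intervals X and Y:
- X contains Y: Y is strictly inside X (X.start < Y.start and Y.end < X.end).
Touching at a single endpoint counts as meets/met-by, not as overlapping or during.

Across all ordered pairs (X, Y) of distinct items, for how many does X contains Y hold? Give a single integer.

18

Checking all 156 ordered pairs for relation 'contains'; matching pairs in alphabetical order:
(stage66, stage70): stage66 contains stage70 ✓
(stage66, stage77): stage66 contains stage77 ✓
(stage68, stage70): stage68 contains stage70 ✓
(stage68, stage72): stage68 contains stage72 ✓
(stage68, stage76): stage68 contains stage76 ✓
(stage71, stage70): stage71 contains stage70 ✓
(stage71, stage72): stage71 contains stage72 ✓
(stage71, stage76): stage71 contains stage76 ✓
(stage71, stage78): stage71 contains stage78 ✓
(stage73, stage67): stage73 contains stage67 ✓
(stage73, stage69): stage73 contains stage69 ✓
(stage73, stage72): stage73 contains stage72 ✓
(stage73, stage76): stage73 contains stage76 ✓
(stage73, stage78): stage73 contains stage78 ✓
(stage75, stage70): stage75 contains stage70 ✓
(stage75, stage77): stage75 contains stage77 ✓
(stage76, stage72): stage76 contains stage72 ✓
(stage78, stage72): stage78 contains stage72 ✓
Count: 18.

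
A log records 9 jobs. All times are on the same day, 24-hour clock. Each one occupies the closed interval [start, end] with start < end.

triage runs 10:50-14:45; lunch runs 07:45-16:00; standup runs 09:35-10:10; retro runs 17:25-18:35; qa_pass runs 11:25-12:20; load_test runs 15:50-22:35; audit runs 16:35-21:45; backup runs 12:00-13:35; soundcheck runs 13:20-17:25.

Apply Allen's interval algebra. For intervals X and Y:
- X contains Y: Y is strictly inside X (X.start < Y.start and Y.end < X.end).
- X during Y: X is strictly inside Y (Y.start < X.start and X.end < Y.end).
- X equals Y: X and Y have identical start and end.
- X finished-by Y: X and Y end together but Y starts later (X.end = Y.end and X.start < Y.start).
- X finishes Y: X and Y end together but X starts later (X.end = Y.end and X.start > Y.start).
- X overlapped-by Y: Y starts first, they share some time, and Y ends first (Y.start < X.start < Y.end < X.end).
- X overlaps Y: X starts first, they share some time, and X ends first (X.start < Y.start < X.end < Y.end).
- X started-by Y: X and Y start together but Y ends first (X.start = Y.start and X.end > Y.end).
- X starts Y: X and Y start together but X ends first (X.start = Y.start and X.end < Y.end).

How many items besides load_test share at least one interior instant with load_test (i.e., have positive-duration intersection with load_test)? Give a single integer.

Target load_test = [15:50, 22:35].
audit [16:35, 21:45] → during → counts.
backup [12:00, 13:35] → before → no.
lunch [07:45, 16:00] → overlaps → counts.
qa_pass [11:25, 12:20] → before → no.
retro [17:25, 18:35] → during → counts.
soundcheck [13:20, 17:25] → overlaps → counts.
standup [09:35, 10:10] → before → no.
triage [10:50, 14:45] → before → no.
Total: 4.

4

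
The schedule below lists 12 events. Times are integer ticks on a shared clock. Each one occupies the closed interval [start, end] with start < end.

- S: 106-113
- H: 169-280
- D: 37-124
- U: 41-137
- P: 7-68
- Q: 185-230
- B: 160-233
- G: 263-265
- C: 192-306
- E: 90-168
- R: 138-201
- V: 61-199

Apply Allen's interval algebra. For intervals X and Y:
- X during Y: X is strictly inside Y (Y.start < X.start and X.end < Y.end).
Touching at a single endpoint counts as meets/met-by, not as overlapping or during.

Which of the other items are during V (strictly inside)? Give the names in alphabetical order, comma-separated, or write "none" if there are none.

Target V = [61, 199].
B [160, 233] → overlapped-by → no.
C [192, 306] → overlapped-by → no.
D [37, 124] → overlaps → no.
E [90, 168] → during → yes.
G [263, 265] → after → no.
H [169, 280] → overlapped-by → no.
P [7, 68] → overlaps → no.
Q [185, 230] → overlapped-by → no.
R [138, 201] → overlapped-by → no.
S [106, 113] → during → yes.
U [41, 137] → overlaps → no.
Result: E, S.

E, S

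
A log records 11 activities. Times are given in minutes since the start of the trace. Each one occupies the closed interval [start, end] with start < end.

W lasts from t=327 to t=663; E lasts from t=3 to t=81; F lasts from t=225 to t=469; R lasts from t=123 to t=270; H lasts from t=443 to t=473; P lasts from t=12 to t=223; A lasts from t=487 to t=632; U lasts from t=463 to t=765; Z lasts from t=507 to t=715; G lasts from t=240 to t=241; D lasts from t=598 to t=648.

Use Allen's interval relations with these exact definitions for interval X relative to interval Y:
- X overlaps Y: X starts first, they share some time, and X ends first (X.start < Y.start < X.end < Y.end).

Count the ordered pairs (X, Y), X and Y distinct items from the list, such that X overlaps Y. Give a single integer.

11

Checking all 110 ordered pairs for relation 'overlaps'; matching pairs in alphabetical order:
(A, D): A overlaps D ✓
(A, Z): A overlaps Z ✓
(E, P): E overlaps P ✓
(F, H): F overlaps H ✓
(F, U): F overlaps U ✓
(F, W): F overlaps W ✓
(H, U): H overlaps U ✓
(P, R): P overlaps R ✓
(R, F): R overlaps F ✓
(W, U): W overlaps U ✓
(W, Z): W overlaps Z ✓
Count: 11.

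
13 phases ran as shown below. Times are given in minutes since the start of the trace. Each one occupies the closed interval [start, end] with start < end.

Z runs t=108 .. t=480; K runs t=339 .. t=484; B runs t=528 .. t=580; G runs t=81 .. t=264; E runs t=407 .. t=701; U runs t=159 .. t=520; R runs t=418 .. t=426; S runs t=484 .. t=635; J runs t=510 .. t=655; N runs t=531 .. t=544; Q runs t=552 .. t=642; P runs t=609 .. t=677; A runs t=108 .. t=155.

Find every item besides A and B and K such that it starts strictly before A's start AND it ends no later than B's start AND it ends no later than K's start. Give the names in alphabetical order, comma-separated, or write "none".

G

Conditions: its start is strictly before A's start (X.start < t=108) AND its end is no later than B's start (X.end <= t=528) AND its end is no later than K's start (X.end <= t=339).
E: start t=407 < t=108? ✗; end t=701 <= t=528? ✗; end t=701 <= t=339? ✗ → no.
G: start t=81 < t=108? ✓; end t=264 <= t=528? ✓; end t=264 <= t=339? ✓ → yes.
J: start t=510 < t=108? ✗; end t=655 <= t=528? ✗; end t=655 <= t=339? ✗ → no.
N: start t=531 < t=108? ✗; end t=544 <= t=528? ✗; end t=544 <= t=339? ✗ → no.
P: start t=609 < t=108? ✗; end t=677 <= t=528? ✗; end t=677 <= t=339? ✗ → no.
Q: start t=552 < t=108? ✗; end t=642 <= t=528? ✗; end t=642 <= t=339? ✗ → no.
R: start t=418 < t=108? ✗; end t=426 <= t=528? ✓; end t=426 <= t=339? ✗ → no.
S: start t=484 < t=108? ✗; end t=635 <= t=528? ✗; end t=635 <= t=339? ✗ → no.
U: start t=159 < t=108? ✗; end t=520 <= t=528? ✓; end t=520 <= t=339? ✗ → no.
Z: start t=108 < t=108? ✗; end t=480 <= t=528? ✓; end t=480 <= t=339? ✗ → no.
Result: G.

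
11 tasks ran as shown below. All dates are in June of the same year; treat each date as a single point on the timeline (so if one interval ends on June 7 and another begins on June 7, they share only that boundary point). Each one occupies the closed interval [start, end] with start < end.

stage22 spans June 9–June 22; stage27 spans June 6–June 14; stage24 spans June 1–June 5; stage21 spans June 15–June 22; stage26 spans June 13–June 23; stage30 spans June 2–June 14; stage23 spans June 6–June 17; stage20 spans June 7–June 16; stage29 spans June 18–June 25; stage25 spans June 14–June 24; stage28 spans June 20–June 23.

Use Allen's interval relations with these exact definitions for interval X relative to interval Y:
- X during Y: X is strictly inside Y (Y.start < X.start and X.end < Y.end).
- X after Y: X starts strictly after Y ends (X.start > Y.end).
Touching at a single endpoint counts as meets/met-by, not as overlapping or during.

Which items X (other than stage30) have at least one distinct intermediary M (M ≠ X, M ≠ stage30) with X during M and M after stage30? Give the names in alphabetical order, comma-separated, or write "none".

Target stage30 = [June 2, June 14].
Intermediaries M with M after stage30: stage21, stage28, stage29.
Via stage21 — items with X during stage21: none.
Via stage28 — items with X during stage28: none.
Via stage29 — items with X during stage29: stage28.
Union: stage28.

stage28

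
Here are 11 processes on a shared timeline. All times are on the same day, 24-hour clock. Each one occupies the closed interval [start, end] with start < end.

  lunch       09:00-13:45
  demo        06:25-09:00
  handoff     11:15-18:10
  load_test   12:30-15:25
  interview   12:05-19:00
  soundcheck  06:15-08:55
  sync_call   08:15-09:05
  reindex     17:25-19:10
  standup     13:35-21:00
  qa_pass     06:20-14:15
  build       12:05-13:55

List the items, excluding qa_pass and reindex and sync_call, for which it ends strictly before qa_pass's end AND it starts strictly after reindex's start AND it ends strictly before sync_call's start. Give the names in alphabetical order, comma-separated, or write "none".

Conditions: its end is strictly before qa_pass's end (X.end < 14:15) AND its start is strictly after reindex's start (X.start > 17:25) AND its end is strictly before sync_call's start (X.end < 08:15).
build: end 13:55 < 14:15? ✓; start 12:05 > 17:25? ✗; end 13:55 < 08:15? ✗ → no.
demo: end 09:00 < 14:15? ✓; start 06:25 > 17:25? ✗; end 09:00 < 08:15? ✗ → no.
handoff: end 18:10 < 14:15? ✗; start 11:15 > 17:25? ✗; end 18:10 < 08:15? ✗ → no.
interview: end 19:00 < 14:15? ✗; start 12:05 > 17:25? ✗; end 19:00 < 08:15? ✗ → no.
load_test: end 15:25 < 14:15? ✗; start 12:30 > 17:25? ✗; end 15:25 < 08:15? ✗ → no.
lunch: end 13:45 < 14:15? ✓; start 09:00 > 17:25? ✗; end 13:45 < 08:15? ✗ → no.
soundcheck: end 08:55 < 14:15? ✓; start 06:15 > 17:25? ✗; end 08:55 < 08:15? ✗ → no.
standup: end 21:00 < 14:15? ✗; start 13:35 > 17:25? ✗; end 21:00 < 08:15? ✗ → no.
Result: none.

none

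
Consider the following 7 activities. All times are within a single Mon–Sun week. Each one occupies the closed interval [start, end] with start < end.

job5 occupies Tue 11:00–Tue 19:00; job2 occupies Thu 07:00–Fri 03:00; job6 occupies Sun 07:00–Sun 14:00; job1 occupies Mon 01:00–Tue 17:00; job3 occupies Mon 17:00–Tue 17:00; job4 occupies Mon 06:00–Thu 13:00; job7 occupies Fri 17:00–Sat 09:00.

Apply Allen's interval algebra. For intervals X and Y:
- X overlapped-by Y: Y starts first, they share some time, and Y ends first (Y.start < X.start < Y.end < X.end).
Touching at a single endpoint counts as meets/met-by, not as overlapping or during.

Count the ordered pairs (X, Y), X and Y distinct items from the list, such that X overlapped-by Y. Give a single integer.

Checking all 42 ordered pairs for relation 'overlapped-by'; matching pairs in alphabetical order:
(job2, job4): job2 overlapped-by job4 ✓
(job4, job1): job4 overlapped-by job1 ✓
(job5, job1): job5 overlapped-by job1 ✓
(job5, job3): job5 overlapped-by job3 ✓
Count: 4.

4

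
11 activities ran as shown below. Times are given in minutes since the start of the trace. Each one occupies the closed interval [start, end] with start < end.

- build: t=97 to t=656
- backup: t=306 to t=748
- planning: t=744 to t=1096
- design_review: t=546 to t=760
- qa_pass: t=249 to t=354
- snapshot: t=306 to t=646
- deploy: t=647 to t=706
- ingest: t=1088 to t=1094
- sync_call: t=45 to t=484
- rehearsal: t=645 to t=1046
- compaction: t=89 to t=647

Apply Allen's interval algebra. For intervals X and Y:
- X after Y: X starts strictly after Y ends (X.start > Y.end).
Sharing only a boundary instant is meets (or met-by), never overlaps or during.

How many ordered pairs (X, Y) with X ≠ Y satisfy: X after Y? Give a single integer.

Checking all 110 ordered pairs for relation 'after'; matching pairs in alphabetical order:
(deploy, qa_pass): deploy after qa_pass ✓
(deploy, snapshot): deploy after snapshot ✓
(deploy, sync_call): deploy after sync_call ✓
(design_review, qa_pass): design_review after qa_pass ✓
(design_review, sync_call): design_review after sync_call ✓
(ingest, backup): ingest after backup ✓
(ingest, build): ingest after build ✓
(ingest, compaction): ingest after compaction ✓
(ingest, deploy): ingest after deploy ✓
(ingest, design_review): ingest after design_review ✓
(ingest, qa_pass): ingest after qa_pass ✓
(ingest, rehearsal): ingest after rehearsal ✓
(ingest, snapshot): ingest after snapshot ✓
(ingest, sync_call): ingest after sync_call ✓
(planning, build): planning after build ✓
(planning, compaction): planning after compaction ✓
(planning, deploy): planning after deploy ✓
(planning, qa_pass): planning after qa_pass ✓
(planning, snapshot): planning after snapshot ✓
(planning, sync_call): planning after sync_call ✓
(rehearsal, qa_pass): rehearsal after qa_pass ✓
(rehearsal, sync_call): rehearsal after sync_call ✓
Count: 22.

22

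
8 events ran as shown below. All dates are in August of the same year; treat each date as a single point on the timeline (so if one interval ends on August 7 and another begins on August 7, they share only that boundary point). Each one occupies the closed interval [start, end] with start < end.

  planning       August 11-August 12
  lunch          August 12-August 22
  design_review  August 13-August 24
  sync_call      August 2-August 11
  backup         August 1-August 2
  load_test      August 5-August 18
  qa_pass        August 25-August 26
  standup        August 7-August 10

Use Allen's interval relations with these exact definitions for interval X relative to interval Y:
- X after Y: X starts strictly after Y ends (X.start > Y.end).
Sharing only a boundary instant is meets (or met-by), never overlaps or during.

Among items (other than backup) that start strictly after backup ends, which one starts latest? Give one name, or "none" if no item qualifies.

qa_pass

Target backup = [August 1, August 2].
design_review [August 13, August 24] → after → candidate.
load_test [August 5, August 18] → after → candidate.
lunch [August 12, August 22] → after → candidate.
planning [August 11, August 12] → after → candidate.
qa_pass [August 25, August 26] → after → candidate.
standup [August 7, August 10] → after → candidate.
sync_call [August 2, August 11] → met-by → excluded.
Among candidates, latest start is August 25 → qa_pass.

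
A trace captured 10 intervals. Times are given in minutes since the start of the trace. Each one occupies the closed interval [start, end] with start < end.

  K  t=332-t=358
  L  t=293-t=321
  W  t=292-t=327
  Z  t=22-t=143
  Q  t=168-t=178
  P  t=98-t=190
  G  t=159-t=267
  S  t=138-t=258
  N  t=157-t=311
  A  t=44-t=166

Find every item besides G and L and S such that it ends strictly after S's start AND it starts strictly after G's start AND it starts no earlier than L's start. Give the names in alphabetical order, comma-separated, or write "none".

Conditions: its end is strictly after S's start (X.end > t=138) AND its start is strictly after G's start (X.start > t=159) AND its start is no earlier than L's start (X.start >= t=293).
A: end t=166 > t=138? ✓; start t=44 > t=159? ✗; start t=44 >= t=293? ✗ → no.
K: end t=358 > t=138? ✓; start t=332 > t=159? ✓; start t=332 >= t=293? ✓ → yes.
N: end t=311 > t=138? ✓; start t=157 > t=159? ✗; start t=157 >= t=293? ✗ → no.
P: end t=190 > t=138? ✓; start t=98 > t=159? ✗; start t=98 >= t=293? ✗ → no.
Q: end t=178 > t=138? ✓; start t=168 > t=159? ✓; start t=168 >= t=293? ✗ → no.
W: end t=327 > t=138? ✓; start t=292 > t=159? ✓; start t=292 >= t=293? ✗ → no.
Z: end t=143 > t=138? ✓; start t=22 > t=159? ✗; start t=22 >= t=293? ✗ → no.
Result: K.

K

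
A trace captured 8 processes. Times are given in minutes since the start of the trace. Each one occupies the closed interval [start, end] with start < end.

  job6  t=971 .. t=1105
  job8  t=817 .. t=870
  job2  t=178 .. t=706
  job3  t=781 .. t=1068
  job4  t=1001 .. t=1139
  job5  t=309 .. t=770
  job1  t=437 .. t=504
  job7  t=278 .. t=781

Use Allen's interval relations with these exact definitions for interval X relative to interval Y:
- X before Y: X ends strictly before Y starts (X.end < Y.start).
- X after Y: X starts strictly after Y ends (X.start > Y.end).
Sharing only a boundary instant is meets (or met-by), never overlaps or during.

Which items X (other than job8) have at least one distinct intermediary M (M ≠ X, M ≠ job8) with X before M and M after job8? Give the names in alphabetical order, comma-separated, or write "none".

job1, job2, job5, job7

Target job8 = [t=817, t=870].
Intermediaries M with M after job8: job4, job6.
Via job4 — items with X before job4: job1, job2, job5, job7.
Via job6 — items with X before job6: job1, job2, job5, job7.
Union: job1, job2, job5, job7.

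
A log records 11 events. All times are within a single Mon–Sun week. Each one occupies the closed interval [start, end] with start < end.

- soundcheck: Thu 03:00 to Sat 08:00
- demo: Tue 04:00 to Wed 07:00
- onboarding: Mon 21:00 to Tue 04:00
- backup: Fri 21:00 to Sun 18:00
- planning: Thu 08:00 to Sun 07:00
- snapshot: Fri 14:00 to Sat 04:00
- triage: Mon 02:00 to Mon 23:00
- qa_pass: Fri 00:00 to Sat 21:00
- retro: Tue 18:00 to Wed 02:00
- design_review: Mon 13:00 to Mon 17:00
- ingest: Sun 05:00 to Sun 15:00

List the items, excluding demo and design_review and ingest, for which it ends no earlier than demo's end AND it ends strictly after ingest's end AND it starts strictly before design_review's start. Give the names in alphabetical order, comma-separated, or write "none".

Conditions: its end is no earlier than demo's end (X.end >= Wed 07:00) AND its end is strictly after ingest's end (X.end > Sun 15:00) AND its start is strictly before design_review's start (X.start < Mon 13:00).
backup: end Sun 18:00 >= Wed 07:00? ✓; end Sun 18:00 > Sun 15:00? ✓; start Fri 21:00 < Mon 13:00? ✗ → no.
onboarding: end Tue 04:00 >= Wed 07:00? ✗; end Tue 04:00 > Sun 15:00? ✗; start Mon 21:00 < Mon 13:00? ✗ → no.
planning: end Sun 07:00 >= Wed 07:00? ✓; end Sun 07:00 > Sun 15:00? ✗; start Thu 08:00 < Mon 13:00? ✗ → no.
qa_pass: end Sat 21:00 >= Wed 07:00? ✓; end Sat 21:00 > Sun 15:00? ✗; start Fri 00:00 < Mon 13:00? ✗ → no.
retro: end Wed 02:00 >= Wed 07:00? ✗; end Wed 02:00 > Sun 15:00? ✗; start Tue 18:00 < Mon 13:00? ✗ → no.
snapshot: end Sat 04:00 >= Wed 07:00? ✓; end Sat 04:00 > Sun 15:00? ✗; start Fri 14:00 < Mon 13:00? ✗ → no.
soundcheck: end Sat 08:00 >= Wed 07:00? ✓; end Sat 08:00 > Sun 15:00? ✗; start Thu 03:00 < Mon 13:00? ✗ → no.
triage: end Mon 23:00 >= Wed 07:00? ✗; end Mon 23:00 > Sun 15:00? ✗; start Mon 02:00 < Mon 13:00? ✓ → no.
Result: none.

none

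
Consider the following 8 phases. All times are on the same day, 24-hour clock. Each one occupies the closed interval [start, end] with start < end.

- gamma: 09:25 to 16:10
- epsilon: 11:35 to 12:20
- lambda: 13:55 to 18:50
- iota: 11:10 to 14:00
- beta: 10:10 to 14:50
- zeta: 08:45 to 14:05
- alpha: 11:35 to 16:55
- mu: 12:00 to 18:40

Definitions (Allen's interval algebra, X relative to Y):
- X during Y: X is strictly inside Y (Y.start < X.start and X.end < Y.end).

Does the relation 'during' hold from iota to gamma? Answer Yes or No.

iota = [11:10, 14:00], gamma = [09:25, 16:10].
Actual relation of iota to gamma: during.
Asked whether 'during' holds → Yes.

Yes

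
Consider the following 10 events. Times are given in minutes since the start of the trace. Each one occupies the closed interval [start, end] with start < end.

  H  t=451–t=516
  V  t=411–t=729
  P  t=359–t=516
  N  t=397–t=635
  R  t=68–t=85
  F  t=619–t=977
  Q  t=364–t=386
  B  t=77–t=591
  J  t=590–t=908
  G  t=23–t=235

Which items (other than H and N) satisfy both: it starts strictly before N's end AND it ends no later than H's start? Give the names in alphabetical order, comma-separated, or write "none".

Conditions: its start is strictly before N's end (X.start < t=635) AND its end is no later than H's start (X.end <= t=451).
B: start t=77 < t=635? ✓; end t=591 <= t=451? ✗ → no.
F: start t=619 < t=635? ✓; end t=977 <= t=451? ✗ → no.
G: start t=23 < t=635? ✓; end t=235 <= t=451? ✓ → yes.
J: start t=590 < t=635? ✓; end t=908 <= t=451? ✗ → no.
P: start t=359 < t=635? ✓; end t=516 <= t=451? ✗ → no.
Q: start t=364 < t=635? ✓; end t=386 <= t=451? ✓ → yes.
R: start t=68 < t=635? ✓; end t=85 <= t=451? ✓ → yes.
V: start t=411 < t=635? ✓; end t=729 <= t=451? ✗ → no.
Result: G, Q, R.

G, Q, R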